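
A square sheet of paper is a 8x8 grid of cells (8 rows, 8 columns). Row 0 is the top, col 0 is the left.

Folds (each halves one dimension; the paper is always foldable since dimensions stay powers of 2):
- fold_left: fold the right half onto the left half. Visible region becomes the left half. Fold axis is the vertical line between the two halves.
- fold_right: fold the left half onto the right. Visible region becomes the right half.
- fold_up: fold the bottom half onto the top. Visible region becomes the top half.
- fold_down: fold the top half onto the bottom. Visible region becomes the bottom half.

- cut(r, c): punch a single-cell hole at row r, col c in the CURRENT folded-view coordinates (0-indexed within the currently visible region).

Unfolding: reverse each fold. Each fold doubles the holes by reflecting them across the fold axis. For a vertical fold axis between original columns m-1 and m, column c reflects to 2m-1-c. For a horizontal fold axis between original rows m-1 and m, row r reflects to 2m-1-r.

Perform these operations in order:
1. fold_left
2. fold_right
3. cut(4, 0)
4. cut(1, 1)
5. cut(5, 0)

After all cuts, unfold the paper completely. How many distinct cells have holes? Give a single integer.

Op 1 fold_left: fold axis v@4; visible region now rows[0,8) x cols[0,4) = 8x4
Op 2 fold_right: fold axis v@2; visible region now rows[0,8) x cols[2,4) = 8x2
Op 3 cut(4, 0): punch at orig (4,2); cuts so far [(4, 2)]; region rows[0,8) x cols[2,4) = 8x2
Op 4 cut(1, 1): punch at orig (1,3); cuts so far [(1, 3), (4, 2)]; region rows[0,8) x cols[2,4) = 8x2
Op 5 cut(5, 0): punch at orig (5,2); cuts so far [(1, 3), (4, 2), (5, 2)]; region rows[0,8) x cols[2,4) = 8x2
Unfold 1 (reflect across v@2): 6 holes -> [(1, 0), (1, 3), (4, 1), (4, 2), (5, 1), (5, 2)]
Unfold 2 (reflect across v@4): 12 holes -> [(1, 0), (1, 3), (1, 4), (1, 7), (4, 1), (4, 2), (4, 5), (4, 6), (5, 1), (5, 2), (5, 5), (5, 6)]

Answer: 12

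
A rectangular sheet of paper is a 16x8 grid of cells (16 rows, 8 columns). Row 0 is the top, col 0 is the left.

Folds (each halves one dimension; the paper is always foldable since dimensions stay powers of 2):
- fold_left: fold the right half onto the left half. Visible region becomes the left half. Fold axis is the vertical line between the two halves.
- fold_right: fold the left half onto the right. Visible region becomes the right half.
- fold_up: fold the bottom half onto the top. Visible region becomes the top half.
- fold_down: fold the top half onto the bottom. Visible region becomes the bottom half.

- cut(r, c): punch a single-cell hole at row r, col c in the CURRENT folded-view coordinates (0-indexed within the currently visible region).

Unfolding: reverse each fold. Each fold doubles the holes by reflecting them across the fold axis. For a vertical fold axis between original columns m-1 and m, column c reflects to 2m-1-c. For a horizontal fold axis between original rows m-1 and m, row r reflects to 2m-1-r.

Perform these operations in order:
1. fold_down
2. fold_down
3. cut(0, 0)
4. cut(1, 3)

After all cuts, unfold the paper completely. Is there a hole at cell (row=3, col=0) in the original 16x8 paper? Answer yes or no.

Op 1 fold_down: fold axis h@8; visible region now rows[8,16) x cols[0,8) = 8x8
Op 2 fold_down: fold axis h@12; visible region now rows[12,16) x cols[0,8) = 4x8
Op 3 cut(0, 0): punch at orig (12,0); cuts so far [(12, 0)]; region rows[12,16) x cols[0,8) = 4x8
Op 4 cut(1, 3): punch at orig (13,3); cuts so far [(12, 0), (13, 3)]; region rows[12,16) x cols[0,8) = 4x8
Unfold 1 (reflect across h@12): 4 holes -> [(10, 3), (11, 0), (12, 0), (13, 3)]
Unfold 2 (reflect across h@8): 8 holes -> [(2, 3), (3, 0), (4, 0), (5, 3), (10, 3), (11, 0), (12, 0), (13, 3)]
Holes: [(2, 3), (3, 0), (4, 0), (5, 3), (10, 3), (11, 0), (12, 0), (13, 3)]

Answer: yes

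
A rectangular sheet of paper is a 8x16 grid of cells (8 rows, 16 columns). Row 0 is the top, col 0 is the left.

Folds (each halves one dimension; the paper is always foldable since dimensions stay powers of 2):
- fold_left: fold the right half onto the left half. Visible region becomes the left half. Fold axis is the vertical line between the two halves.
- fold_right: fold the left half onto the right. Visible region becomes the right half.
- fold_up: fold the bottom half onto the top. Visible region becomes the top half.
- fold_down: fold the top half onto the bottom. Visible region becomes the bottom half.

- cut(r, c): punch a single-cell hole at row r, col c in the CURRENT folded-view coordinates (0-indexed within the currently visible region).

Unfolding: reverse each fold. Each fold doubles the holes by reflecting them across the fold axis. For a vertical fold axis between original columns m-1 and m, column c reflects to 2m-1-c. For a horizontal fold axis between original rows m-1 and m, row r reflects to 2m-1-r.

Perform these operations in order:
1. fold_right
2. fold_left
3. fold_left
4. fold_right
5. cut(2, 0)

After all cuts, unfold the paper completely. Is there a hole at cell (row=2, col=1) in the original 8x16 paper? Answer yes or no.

Op 1 fold_right: fold axis v@8; visible region now rows[0,8) x cols[8,16) = 8x8
Op 2 fold_left: fold axis v@12; visible region now rows[0,8) x cols[8,12) = 8x4
Op 3 fold_left: fold axis v@10; visible region now rows[0,8) x cols[8,10) = 8x2
Op 4 fold_right: fold axis v@9; visible region now rows[0,8) x cols[9,10) = 8x1
Op 5 cut(2, 0): punch at orig (2,9); cuts so far [(2, 9)]; region rows[0,8) x cols[9,10) = 8x1
Unfold 1 (reflect across v@9): 2 holes -> [(2, 8), (2, 9)]
Unfold 2 (reflect across v@10): 4 holes -> [(2, 8), (2, 9), (2, 10), (2, 11)]
Unfold 3 (reflect across v@12): 8 holes -> [(2, 8), (2, 9), (2, 10), (2, 11), (2, 12), (2, 13), (2, 14), (2, 15)]
Unfold 4 (reflect across v@8): 16 holes -> [(2, 0), (2, 1), (2, 2), (2, 3), (2, 4), (2, 5), (2, 6), (2, 7), (2, 8), (2, 9), (2, 10), (2, 11), (2, 12), (2, 13), (2, 14), (2, 15)]
Holes: [(2, 0), (2, 1), (2, 2), (2, 3), (2, 4), (2, 5), (2, 6), (2, 7), (2, 8), (2, 9), (2, 10), (2, 11), (2, 12), (2, 13), (2, 14), (2, 15)]

Answer: yes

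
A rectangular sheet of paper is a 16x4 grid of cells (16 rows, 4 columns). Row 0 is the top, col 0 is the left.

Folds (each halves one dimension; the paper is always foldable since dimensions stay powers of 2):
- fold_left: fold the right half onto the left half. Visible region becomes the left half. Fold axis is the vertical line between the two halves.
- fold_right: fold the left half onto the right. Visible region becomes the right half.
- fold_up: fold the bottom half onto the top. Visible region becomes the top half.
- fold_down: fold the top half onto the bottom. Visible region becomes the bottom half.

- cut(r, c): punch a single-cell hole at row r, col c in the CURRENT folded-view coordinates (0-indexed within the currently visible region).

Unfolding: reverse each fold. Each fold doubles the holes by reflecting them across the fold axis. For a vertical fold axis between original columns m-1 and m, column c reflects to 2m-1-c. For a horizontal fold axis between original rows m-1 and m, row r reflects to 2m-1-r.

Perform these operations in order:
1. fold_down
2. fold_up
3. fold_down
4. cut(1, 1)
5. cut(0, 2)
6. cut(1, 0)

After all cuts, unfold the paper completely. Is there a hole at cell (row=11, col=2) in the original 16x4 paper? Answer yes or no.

Answer: no

Derivation:
Op 1 fold_down: fold axis h@8; visible region now rows[8,16) x cols[0,4) = 8x4
Op 2 fold_up: fold axis h@12; visible region now rows[8,12) x cols[0,4) = 4x4
Op 3 fold_down: fold axis h@10; visible region now rows[10,12) x cols[0,4) = 2x4
Op 4 cut(1, 1): punch at orig (11,1); cuts so far [(11, 1)]; region rows[10,12) x cols[0,4) = 2x4
Op 5 cut(0, 2): punch at orig (10,2); cuts so far [(10, 2), (11, 1)]; region rows[10,12) x cols[0,4) = 2x4
Op 6 cut(1, 0): punch at orig (11,0); cuts so far [(10, 2), (11, 0), (11, 1)]; region rows[10,12) x cols[0,4) = 2x4
Unfold 1 (reflect across h@10): 6 holes -> [(8, 0), (8, 1), (9, 2), (10, 2), (11, 0), (11, 1)]
Unfold 2 (reflect across h@12): 12 holes -> [(8, 0), (8, 1), (9, 2), (10, 2), (11, 0), (11, 1), (12, 0), (12, 1), (13, 2), (14, 2), (15, 0), (15, 1)]
Unfold 3 (reflect across h@8): 24 holes -> [(0, 0), (0, 1), (1, 2), (2, 2), (3, 0), (3, 1), (4, 0), (4, 1), (5, 2), (6, 2), (7, 0), (7, 1), (8, 0), (8, 1), (9, 2), (10, 2), (11, 0), (11, 1), (12, 0), (12, 1), (13, 2), (14, 2), (15, 0), (15, 1)]
Holes: [(0, 0), (0, 1), (1, 2), (2, 2), (3, 0), (3, 1), (4, 0), (4, 1), (5, 2), (6, 2), (7, 0), (7, 1), (8, 0), (8, 1), (9, 2), (10, 2), (11, 0), (11, 1), (12, 0), (12, 1), (13, 2), (14, 2), (15, 0), (15, 1)]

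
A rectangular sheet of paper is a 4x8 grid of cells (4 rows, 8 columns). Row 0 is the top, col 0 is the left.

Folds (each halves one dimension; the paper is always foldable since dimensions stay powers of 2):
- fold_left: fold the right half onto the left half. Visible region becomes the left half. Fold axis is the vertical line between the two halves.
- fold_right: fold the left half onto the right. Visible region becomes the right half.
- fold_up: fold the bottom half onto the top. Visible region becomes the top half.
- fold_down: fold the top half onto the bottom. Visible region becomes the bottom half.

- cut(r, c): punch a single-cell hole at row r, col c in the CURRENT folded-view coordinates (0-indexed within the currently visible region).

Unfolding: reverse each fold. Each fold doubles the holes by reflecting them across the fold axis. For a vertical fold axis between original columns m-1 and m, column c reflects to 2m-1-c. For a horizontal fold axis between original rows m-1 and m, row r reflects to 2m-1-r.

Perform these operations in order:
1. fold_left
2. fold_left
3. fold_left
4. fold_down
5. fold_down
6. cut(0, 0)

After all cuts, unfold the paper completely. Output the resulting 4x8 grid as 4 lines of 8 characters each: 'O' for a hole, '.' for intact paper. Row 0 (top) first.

Op 1 fold_left: fold axis v@4; visible region now rows[0,4) x cols[0,4) = 4x4
Op 2 fold_left: fold axis v@2; visible region now rows[0,4) x cols[0,2) = 4x2
Op 3 fold_left: fold axis v@1; visible region now rows[0,4) x cols[0,1) = 4x1
Op 4 fold_down: fold axis h@2; visible region now rows[2,4) x cols[0,1) = 2x1
Op 5 fold_down: fold axis h@3; visible region now rows[3,4) x cols[0,1) = 1x1
Op 6 cut(0, 0): punch at orig (3,0); cuts so far [(3, 0)]; region rows[3,4) x cols[0,1) = 1x1
Unfold 1 (reflect across h@3): 2 holes -> [(2, 0), (3, 0)]
Unfold 2 (reflect across h@2): 4 holes -> [(0, 0), (1, 0), (2, 0), (3, 0)]
Unfold 3 (reflect across v@1): 8 holes -> [(0, 0), (0, 1), (1, 0), (1, 1), (2, 0), (2, 1), (3, 0), (3, 1)]
Unfold 4 (reflect across v@2): 16 holes -> [(0, 0), (0, 1), (0, 2), (0, 3), (1, 0), (1, 1), (1, 2), (1, 3), (2, 0), (2, 1), (2, 2), (2, 3), (3, 0), (3, 1), (3, 2), (3, 3)]
Unfold 5 (reflect across v@4): 32 holes -> [(0, 0), (0, 1), (0, 2), (0, 3), (0, 4), (0, 5), (0, 6), (0, 7), (1, 0), (1, 1), (1, 2), (1, 3), (1, 4), (1, 5), (1, 6), (1, 7), (2, 0), (2, 1), (2, 2), (2, 3), (2, 4), (2, 5), (2, 6), (2, 7), (3, 0), (3, 1), (3, 2), (3, 3), (3, 4), (3, 5), (3, 6), (3, 7)]

Answer: OOOOOOOO
OOOOOOOO
OOOOOOOO
OOOOOOOO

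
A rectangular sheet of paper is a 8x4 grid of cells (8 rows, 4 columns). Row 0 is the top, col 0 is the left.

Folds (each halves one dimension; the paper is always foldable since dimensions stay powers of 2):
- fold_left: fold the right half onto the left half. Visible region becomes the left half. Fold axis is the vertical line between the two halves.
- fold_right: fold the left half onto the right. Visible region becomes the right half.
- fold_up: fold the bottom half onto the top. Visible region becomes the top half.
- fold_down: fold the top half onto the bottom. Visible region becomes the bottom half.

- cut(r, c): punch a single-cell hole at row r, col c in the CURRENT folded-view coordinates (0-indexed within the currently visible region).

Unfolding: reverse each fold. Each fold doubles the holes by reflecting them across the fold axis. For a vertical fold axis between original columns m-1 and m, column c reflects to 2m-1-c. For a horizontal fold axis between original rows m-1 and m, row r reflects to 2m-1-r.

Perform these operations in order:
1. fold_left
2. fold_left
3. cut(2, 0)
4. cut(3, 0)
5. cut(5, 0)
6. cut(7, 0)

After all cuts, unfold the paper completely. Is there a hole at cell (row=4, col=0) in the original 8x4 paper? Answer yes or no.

Op 1 fold_left: fold axis v@2; visible region now rows[0,8) x cols[0,2) = 8x2
Op 2 fold_left: fold axis v@1; visible region now rows[0,8) x cols[0,1) = 8x1
Op 3 cut(2, 0): punch at orig (2,0); cuts so far [(2, 0)]; region rows[0,8) x cols[0,1) = 8x1
Op 4 cut(3, 0): punch at orig (3,0); cuts so far [(2, 0), (3, 0)]; region rows[0,8) x cols[0,1) = 8x1
Op 5 cut(5, 0): punch at orig (5,0); cuts so far [(2, 0), (3, 0), (5, 0)]; region rows[0,8) x cols[0,1) = 8x1
Op 6 cut(7, 0): punch at orig (7,0); cuts so far [(2, 0), (3, 0), (5, 0), (7, 0)]; region rows[0,8) x cols[0,1) = 8x1
Unfold 1 (reflect across v@1): 8 holes -> [(2, 0), (2, 1), (3, 0), (3, 1), (5, 0), (5, 1), (7, 0), (7, 1)]
Unfold 2 (reflect across v@2): 16 holes -> [(2, 0), (2, 1), (2, 2), (2, 3), (3, 0), (3, 1), (3, 2), (3, 3), (5, 0), (5, 1), (5, 2), (5, 3), (7, 0), (7, 1), (7, 2), (7, 3)]
Holes: [(2, 0), (2, 1), (2, 2), (2, 3), (3, 0), (3, 1), (3, 2), (3, 3), (5, 0), (5, 1), (5, 2), (5, 3), (7, 0), (7, 1), (7, 2), (7, 3)]

Answer: no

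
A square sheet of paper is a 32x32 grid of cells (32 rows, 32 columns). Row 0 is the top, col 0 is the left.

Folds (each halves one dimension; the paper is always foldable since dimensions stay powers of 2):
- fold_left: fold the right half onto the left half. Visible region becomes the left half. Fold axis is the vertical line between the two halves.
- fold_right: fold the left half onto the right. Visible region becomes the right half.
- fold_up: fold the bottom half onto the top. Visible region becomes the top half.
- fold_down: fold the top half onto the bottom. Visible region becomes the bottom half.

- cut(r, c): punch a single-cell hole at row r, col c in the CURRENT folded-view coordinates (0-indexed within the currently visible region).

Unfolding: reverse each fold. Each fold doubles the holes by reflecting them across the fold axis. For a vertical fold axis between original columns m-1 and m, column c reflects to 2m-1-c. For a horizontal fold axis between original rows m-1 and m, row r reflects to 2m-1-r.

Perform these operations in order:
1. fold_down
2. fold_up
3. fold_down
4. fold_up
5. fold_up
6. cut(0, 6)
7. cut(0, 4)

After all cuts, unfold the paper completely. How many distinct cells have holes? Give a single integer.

Op 1 fold_down: fold axis h@16; visible region now rows[16,32) x cols[0,32) = 16x32
Op 2 fold_up: fold axis h@24; visible region now rows[16,24) x cols[0,32) = 8x32
Op 3 fold_down: fold axis h@20; visible region now rows[20,24) x cols[0,32) = 4x32
Op 4 fold_up: fold axis h@22; visible region now rows[20,22) x cols[0,32) = 2x32
Op 5 fold_up: fold axis h@21; visible region now rows[20,21) x cols[0,32) = 1x32
Op 6 cut(0, 6): punch at orig (20,6); cuts so far [(20, 6)]; region rows[20,21) x cols[0,32) = 1x32
Op 7 cut(0, 4): punch at orig (20,4); cuts so far [(20, 4), (20, 6)]; region rows[20,21) x cols[0,32) = 1x32
Unfold 1 (reflect across h@21): 4 holes -> [(20, 4), (20, 6), (21, 4), (21, 6)]
Unfold 2 (reflect across h@22): 8 holes -> [(20, 4), (20, 6), (21, 4), (21, 6), (22, 4), (22, 6), (23, 4), (23, 6)]
Unfold 3 (reflect across h@20): 16 holes -> [(16, 4), (16, 6), (17, 4), (17, 6), (18, 4), (18, 6), (19, 4), (19, 6), (20, 4), (20, 6), (21, 4), (21, 6), (22, 4), (22, 6), (23, 4), (23, 6)]
Unfold 4 (reflect across h@24): 32 holes -> [(16, 4), (16, 6), (17, 4), (17, 6), (18, 4), (18, 6), (19, 4), (19, 6), (20, 4), (20, 6), (21, 4), (21, 6), (22, 4), (22, 6), (23, 4), (23, 6), (24, 4), (24, 6), (25, 4), (25, 6), (26, 4), (26, 6), (27, 4), (27, 6), (28, 4), (28, 6), (29, 4), (29, 6), (30, 4), (30, 6), (31, 4), (31, 6)]
Unfold 5 (reflect across h@16): 64 holes -> [(0, 4), (0, 6), (1, 4), (1, 6), (2, 4), (2, 6), (3, 4), (3, 6), (4, 4), (4, 6), (5, 4), (5, 6), (6, 4), (6, 6), (7, 4), (7, 6), (8, 4), (8, 6), (9, 4), (9, 6), (10, 4), (10, 6), (11, 4), (11, 6), (12, 4), (12, 6), (13, 4), (13, 6), (14, 4), (14, 6), (15, 4), (15, 6), (16, 4), (16, 6), (17, 4), (17, 6), (18, 4), (18, 6), (19, 4), (19, 6), (20, 4), (20, 6), (21, 4), (21, 6), (22, 4), (22, 6), (23, 4), (23, 6), (24, 4), (24, 6), (25, 4), (25, 6), (26, 4), (26, 6), (27, 4), (27, 6), (28, 4), (28, 6), (29, 4), (29, 6), (30, 4), (30, 6), (31, 4), (31, 6)]

Answer: 64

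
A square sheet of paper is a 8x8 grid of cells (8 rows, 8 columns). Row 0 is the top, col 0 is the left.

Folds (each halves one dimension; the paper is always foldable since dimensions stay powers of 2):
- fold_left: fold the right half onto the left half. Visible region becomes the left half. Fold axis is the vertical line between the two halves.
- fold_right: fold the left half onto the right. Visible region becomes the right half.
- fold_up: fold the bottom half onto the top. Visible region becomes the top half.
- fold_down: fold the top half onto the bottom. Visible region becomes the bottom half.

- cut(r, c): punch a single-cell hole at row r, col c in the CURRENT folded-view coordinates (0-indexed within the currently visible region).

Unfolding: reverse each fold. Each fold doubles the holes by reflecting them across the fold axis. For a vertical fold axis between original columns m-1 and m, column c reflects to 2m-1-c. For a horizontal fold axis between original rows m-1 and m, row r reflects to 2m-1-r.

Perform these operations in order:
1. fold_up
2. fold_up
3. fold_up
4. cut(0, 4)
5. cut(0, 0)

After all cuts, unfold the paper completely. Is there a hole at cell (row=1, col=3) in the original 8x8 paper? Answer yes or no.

Op 1 fold_up: fold axis h@4; visible region now rows[0,4) x cols[0,8) = 4x8
Op 2 fold_up: fold axis h@2; visible region now rows[0,2) x cols[0,8) = 2x8
Op 3 fold_up: fold axis h@1; visible region now rows[0,1) x cols[0,8) = 1x8
Op 4 cut(0, 4): punch at orig (0,4); cuts so far [(0, 4)]; region rows[0,1) x cols[0,8) = 1x8
Op 5 cut(0, 0): punch at orig (0,0); cuts so far [(0, 0), (0, 4)]; region rows[0,1) x cols[0,8) = 1x8
Unfold 1 (reflect across h@1): 4 holes -> [(0, 0), (0, 4), (1, 0), (1, 4)]
Unfold 2 (reflect across h@2): 8 holes -> [(0, 0), (0, 4), (1, 0), (1, 4), (2, 0), (2, 4), (3, 0), (3, 4)]
Unfold 3 (reflect across h@4): 16 holes -> [(0, 0), (0, 4), (1, 0), (1, 4), (2, 0), (2, 4), (3, 0), (3, 4), (4, 0), (4, 4), (5, 0), (5, 4), (6, 0), (6, 4), (7, 0), (7, 4)]
Holes: [(0, 0), (0, 4), (1, 0), (1, 4), (2, 0), (2, 4), (3, 0), (3, 4), (4, 0), (4, 4), (5, 0), (5, 4), (6, 0), (6, 4), (7, 0), (7, 4)]

Answer: no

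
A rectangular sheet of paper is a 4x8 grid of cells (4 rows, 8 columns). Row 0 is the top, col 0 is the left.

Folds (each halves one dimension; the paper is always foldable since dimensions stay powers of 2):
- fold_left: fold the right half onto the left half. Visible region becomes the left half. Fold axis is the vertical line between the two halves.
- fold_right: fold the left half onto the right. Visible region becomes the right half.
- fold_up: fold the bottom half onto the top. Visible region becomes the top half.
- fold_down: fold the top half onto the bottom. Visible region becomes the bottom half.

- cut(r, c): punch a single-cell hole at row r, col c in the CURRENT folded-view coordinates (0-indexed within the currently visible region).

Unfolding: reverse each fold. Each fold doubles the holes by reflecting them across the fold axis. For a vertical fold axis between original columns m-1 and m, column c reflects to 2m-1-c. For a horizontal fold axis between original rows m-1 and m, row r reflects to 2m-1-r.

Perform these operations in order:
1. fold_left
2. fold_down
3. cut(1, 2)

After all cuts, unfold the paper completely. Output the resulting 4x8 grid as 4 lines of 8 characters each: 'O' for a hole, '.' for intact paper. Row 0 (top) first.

Op 1 fold_left: fold axis v@4; visible region now rows[0,4) x cols[0,4) = 4x4
Op 2 fold_down: fold axis h@2; visible region now rows[2,4) x cols[0,4) = 2x4
Op 3 cut(1, 2): punch at orig (3,2); cuts so far [(3, 2)]; region rows[2,4) x cols[0,4) = 2x4
Unfold 1 (reflect across h@2): 2 holes -> [(0, 2), (3, 2)]
Unfold 2 (reflect across v@4): 4 holes -> [(0, 2), (0, 5), (3, 2), (3, 5)]

Answer: ..O..O..
........
........
..O..O..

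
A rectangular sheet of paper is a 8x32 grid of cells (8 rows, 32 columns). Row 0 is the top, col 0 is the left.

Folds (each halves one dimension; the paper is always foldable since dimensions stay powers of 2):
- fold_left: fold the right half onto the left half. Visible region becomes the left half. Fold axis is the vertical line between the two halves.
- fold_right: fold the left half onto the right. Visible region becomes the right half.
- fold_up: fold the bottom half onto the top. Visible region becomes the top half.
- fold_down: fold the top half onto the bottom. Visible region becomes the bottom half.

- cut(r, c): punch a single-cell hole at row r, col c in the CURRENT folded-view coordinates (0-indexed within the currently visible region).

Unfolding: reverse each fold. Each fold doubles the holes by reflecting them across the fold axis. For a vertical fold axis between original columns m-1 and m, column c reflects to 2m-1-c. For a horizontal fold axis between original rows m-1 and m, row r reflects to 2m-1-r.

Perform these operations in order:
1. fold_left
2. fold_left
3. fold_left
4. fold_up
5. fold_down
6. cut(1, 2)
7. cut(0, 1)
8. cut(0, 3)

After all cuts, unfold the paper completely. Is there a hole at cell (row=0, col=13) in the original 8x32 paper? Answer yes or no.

Answer: yes

Derivation:
Op 1 fold_left: fold axis v@16; visible region now rows[0,8) x cols[0,16) = 8x16
Op 2 fold_left: fold axis v@8; visible region now rows[0,8) x cols[0,8) = 8x8
Op 3 fold_left: fold axis v@4; visible region now rows[0,8) x cols[0,4) = 8x4
Op 4 fold_up: fold axis h@4; visible region now rows[0,4) x cols[0,4) = 4x4
Op 5 fold_down: fold axis h@2; visible region now rows[2,4) x cols[0,4) = 2x4
Op 6 cut(1, 2): punch at orig (3,2); cuts so far [(3, 2)]; region rows[2,4) x cols[0,4) = 2x4
Op 7 cut(0, 1): punch at orig (2,1); cuts so far [(2, 1), (3, 2)]; region rows[2,4) x cols[0,4) = 2x4
Op 8 cut(0, 3): punch at orig (2,3); cuts so far [(2, 1), (2, 3), (3, 2)]; region rows[2,4) x cols[0,4) = 2x4
Unfold 1 (reflect across h@2): 6 holes -> [(0, 2), (1, 1), (1, 3), (2, 1), (2, 3), (3, 2)]
Unfold 2 (reflect across h@4): 12 holes -> [(0, 2), (1, 1), (1, 3), (2, 1), (2, 3), (3, 2), (4, 2), (5, 1), (5, 3), (6, 1), (6, 3), (7, 2)]
Unfold 3 (reflect across v@4): 24 holes -> [(0, 2), (0, 5), (1, 1), (1, 3), (1, 4), (1, 6), (2, 1), (2, 3), (2, 4), (2, 6), (3, 2), (3, 5), (4, 2), (4, 5), (5, 1), (5, 3), (5, 4), (5, 6), (6, 1), (6, 3), (6, 4), (6, 6), (7, 2), (7, 5)]
Unfold 4 (reflect across v@8): 48 holes -> [(0, 2), (0, 5), (0, 10), (0, 13), (1, 1), (1, 3), (1, 4), (1, 6), (1, 9), (1, 11), (1, 12), (1, 14), (2, 1), (2, 3), (2, 4), (2, 6), (2, 9), (2, 11), (2, 12), (2, 14), (3, 2), (3, 5), (3, 10), (3, 13), (4, 2), (4, 5), (4, 10), (4, 13), (5, 1), (5, 3), (5, 4), (5, 6), (5, 9), (5, 11), (5, 12), (5, 14), (6, 1), (6, 3), (6, 4), (6, 6), (6, 9), (6, 11), (6, 12), (6, 14), (7, 2), (7, 5), (7, 10), (7, 13)]
Unfold 5 (reflect across v@16): 96 holes -> [(0, 2), (0, 5), (0, 10), (0, 13), (0, 18), (0, 21), (0, 26), (0, 29), (1, 1), (1, 3), (1, 4), (1, 6), (1, 9), (1, 11), (1, 12), (1, 14), (1, 17), (1, 19), (1, 20), (1, 22), (1, 25), (1, 27), (1, 28), (1, 30), (2, 1), (2, 3), (2, 4), (2, 6), (2, 9), (2, 11), (2, 12), (2, 14), (2, 17), (2, 19), (2, 20), (2, 22), (2, 25), (2, 27), (2, 28), (2, 30), (3, 2), (3, 5), (3, 10), (3, 13), (3, 18), (3, 21), (3, 26), (3, 29), (4, 2), (4, 5), (4, 10), (4, 13), (4, 18), (4, 21), (4, 26), (4, 29), (5, 1), (5, 3), (5, 4), (5, 6), (5, 9), (5, 11), (5, 12), (5, 14), (5, 17), (5, 19), (5, 20), (5, 22), (5, 25), (5, 27), (5, 28), (5, 30), (6, 1), (6, 3), (6, 4), (6, 6), (6, 9), (6, 11), (6, 12), (6, 14), (6, 17), (6, 19), (6, 20), (6, 22), (6, 25), (6, 27), (6, 28), (6, 30), (7, 2), (7, 5), (7, 10), (7, 13), (7, 18), (7, 21), (7, 26), (7, 29)]
Holes: [(0, 2), (0, 5), (0, 10), (0, 13), (0, 18), (0, 21), (0, 26), (0, 29), (1, 1), (1, 3), (1, 4), (1, 6), (1, 9), (1, 11), (1, 12), (1, 14), (1, 17), (1, 19), (1, 20), (1, 22), (1, 25), (1, 27), (1, 28), (1, 30), (2, 1), (2, 3), (2, 4), (2, 6), (2, 9), (2, 11), (2, 12), (2, 14), (2, 17), (2, 19), (2, 20), (2, 22), (2, 25), (2, 27), (2, 28), (2, 30), (3, 2), (3, 5), (3, 10), (3, 13), (3, 18), (3, 21), (3, 26), (3, 29), (4, 2), (4, 5), (4, 10), (4, 13), (4, 18), (4, 21), (4, 26), (4, 29), (5, 1), (5, 3), (5, 4), (5, 6), (5, 9), (5, 11), (5, 12), (5, 14), (5, 17), (5, 19), (5, 20), (5, 22), (5, 25), (5, 27), (5, 28), (5, 30), (6, 1), (6, 3), (6, 4), (6, 6), (6, 9), (6, 11), (6, 12), (6, 14), (6, 17), (6, 19), (6, 20), (6, 22), (6, 25), (6, 27), (6, 28), (6, 30), (7, 2), (7, 5), (7, 10), (7, 13), (7, 18), (7, 21), (7, 26), (7, 29)]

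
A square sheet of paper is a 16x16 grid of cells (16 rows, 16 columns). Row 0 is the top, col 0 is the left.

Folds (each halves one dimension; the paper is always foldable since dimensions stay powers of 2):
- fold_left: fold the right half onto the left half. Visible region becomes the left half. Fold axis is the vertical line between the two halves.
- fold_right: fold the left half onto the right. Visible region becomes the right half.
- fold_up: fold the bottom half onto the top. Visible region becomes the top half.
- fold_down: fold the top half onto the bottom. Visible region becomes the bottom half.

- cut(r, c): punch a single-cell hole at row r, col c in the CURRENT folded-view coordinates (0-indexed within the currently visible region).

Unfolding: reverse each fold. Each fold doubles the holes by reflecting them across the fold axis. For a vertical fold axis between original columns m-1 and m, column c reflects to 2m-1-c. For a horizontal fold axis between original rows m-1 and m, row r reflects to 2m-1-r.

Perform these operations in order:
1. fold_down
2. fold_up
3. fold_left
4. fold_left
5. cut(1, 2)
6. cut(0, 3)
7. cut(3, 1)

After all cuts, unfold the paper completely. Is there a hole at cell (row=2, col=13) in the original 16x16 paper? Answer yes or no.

Op 1 fold_down: fold axis h@8; visible region now rows[8,16) x cols[0,16) = 8x16
Op 2 fold_up: fold axis h@12; visible region now rows[8,12) x cols[0,16) = 4x16
Op 3 fold_left: fold axis v@8; visible region now rows[8,12) x cols[0,8) = 4x8
Op 4 fold_left: fold axis v@4; visible region now rows[8,12) x cols[0,4) = 4x4
Op 5 cut(1, 2): punch at orig (9,2); cuts so far [(9, 2)]; region rows[8,12) x cols[0,4) = 4x4
Op 6 cut(0, 3): punch at orig (8,3); cuts so far [(8, 3), (9, 2)]; region rows[8,12) x cols[0,4) = 4x4
Op 7 cut(3, 1): punch at orig (11,1); cuts so far [(8, 3), (9, 2), (11, 1)]; region rows[8,12) x cols[0,4) = 4x4
Unfold 1 (reflect across v@4): 6 holes -> [(8, 3), (8, 4), (9, 2), (9, 5), (11, 1), (11, 6)]
Unfold 2 (reflect across v@8): 12 holes -> [(8, 3), (8, 4), (8, 11), (8, 12), (9, 2), (9, 5), (9, 10), (9, 13), (11, 1), (11, 6), (11, 9), (11, 14)]
Unfold 3 (reflect across h@12): 24 holes -> [(8, 3), (8, 4), (8, 11), (8, 12), (9, 2), (9, 5), (9, 10), (9, 13), (11, 1), (11, 6), (11, 9), (11, 14), (12, 1), (12, 6), (12, 9), (12, 14), (14, 2), (14, 5), (14, 10), (14, 13), (15, 3), (15, 4), (15, 11), (15, 12)]
Unfold 4 (reflect across h@8): 48 holes -> [(0, 3), (0, 4), (0, 11), (0, 12), (1, 2), (1, 5), (1, 10), (1, 13), (3, 1), (3, 6), (3, 9), (3, 14), (4, 1), (4, 6), (4, 9), (4, 14), (6, 2), (6, 5), (6, 10), (6, 13), (7, 3), (7, 4), (7, 11), (7, 12), (8, 3), (8, 4), (8, 11), (8, 12), (9, 2), (9, 5), (9, 10), (9, 13), (11, 1), (11, 6), (11, 9), (11, 14), (12, 1), (12, 6), (12, 9), (12, 14), (14, 2), (14, 5), (14, 10), (14, 13), (15, 3), (15, 4), (15, 11), (15, 12)]
Holes: [(0, 3), (0, 4), (0, 11), (0, 12), (1, 2), (1, 5), (1, 10), (1, 13), (3, 1), (3, 6), (3, 9), (3, 14), (4, 1), (4, 6), (4, 9), (4, 14), (6, 2), (6, 5), (6, 10), (6, 13), (7, 3), (7, 4), (7, 11), (7, 12), (8, 3), (8, 4), (8, 11), (8, 12), (9, 2), (9, 5), (9, 10), (9, 13), (11, 1), (11, 6), (11, 9), (11, 14), (12, 1), (12, 6), (12, 9), (12, 14), (14, 2), (14, 5), (14, 10), (14, 13), (15, 3), (15, 4), (15, 11), (15, 12)]

Answer: no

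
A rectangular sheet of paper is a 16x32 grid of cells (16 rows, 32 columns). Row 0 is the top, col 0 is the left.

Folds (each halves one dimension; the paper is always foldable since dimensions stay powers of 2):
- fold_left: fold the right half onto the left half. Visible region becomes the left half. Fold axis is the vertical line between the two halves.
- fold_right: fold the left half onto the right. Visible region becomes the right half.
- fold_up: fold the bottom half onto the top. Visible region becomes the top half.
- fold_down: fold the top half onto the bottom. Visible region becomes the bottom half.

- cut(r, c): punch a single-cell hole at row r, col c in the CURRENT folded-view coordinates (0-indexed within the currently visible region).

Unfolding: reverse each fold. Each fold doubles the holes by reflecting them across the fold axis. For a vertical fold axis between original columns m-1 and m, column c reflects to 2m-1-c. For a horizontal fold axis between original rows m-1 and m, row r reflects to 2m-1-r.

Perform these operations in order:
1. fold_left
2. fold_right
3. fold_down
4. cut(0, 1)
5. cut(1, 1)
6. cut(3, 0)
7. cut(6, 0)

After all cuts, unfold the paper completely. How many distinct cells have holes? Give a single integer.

Op 1 fold_left: fold axis v@16; visible region now rows[0,16) x cols[0,16) = 16x16
Op 2 fold_right: fold axis v@8; visible region now rows[0,16) x cols[8,16) = 16x8
Op 3 fold_down: fold axis h@8; visible region now rows[8,16) x cols[8,16) = 8x8
Op 4 cut(0, 1): punch at orig (8,9); cuts so far [(8, 9)]; region rows[8,16) x cols[8,16) = 8x8
Op 5 cut(1, 1): punch at orig (9,9); cuts so far [(8, 9), (9, 9)]; region rows[8,16) x cols[8,16) = 8x8
Op 6 cut(3, 0): punch at orig (11,8); cuts so far [(8, 9), (9, 9), (11, 8)]; region rows[8,16) x cols[8,16) = 8x8
Op 7 cut(6, 0): punch at orig (14,8); cuts so far [(8, 9), (9, 9), (11, 8), (14, 8)]; region rows[8,16) x cols[8,16) = 8x8
Unfold 1 (reflect across h@8): 8 holes -> [(1, 8), (4, 8), (6, 9), (7, 9), (8, 9), (9, 9), (11, 8), (14, 8)]
Unfold 2 (reflect across v@8): 16 holes -> [(1, 7), (1, 8), (4, 7), (4, 8), (6, 6), (6, 9), (7, 6), (7, 9), (8, 6), (8, 9), (9, 6), (9, 9), (11, 7), (11, 8), (14, 7), (14, 8)]
Unfold 3 (reflect across v@16): 32 holes -> [(1, 7), (1, 8), (1, 23), (1, 24), (4, 7), (4, 8), (4, 23), (4, 24), (6, 6), (6, 9), (6, 22), (6, 25), (7, 6), (7, 9), (7, 22), (7, 25), (8, 6), (8, 9), (8, 22), (8, 25), (9, 6), (9, 9), (9, 22), (9, 25), (11, 7), (11, 8), (11, 23), (11, 24), (14, 7), (14, 8), (14, 23), (14, 24)]

Answer: 32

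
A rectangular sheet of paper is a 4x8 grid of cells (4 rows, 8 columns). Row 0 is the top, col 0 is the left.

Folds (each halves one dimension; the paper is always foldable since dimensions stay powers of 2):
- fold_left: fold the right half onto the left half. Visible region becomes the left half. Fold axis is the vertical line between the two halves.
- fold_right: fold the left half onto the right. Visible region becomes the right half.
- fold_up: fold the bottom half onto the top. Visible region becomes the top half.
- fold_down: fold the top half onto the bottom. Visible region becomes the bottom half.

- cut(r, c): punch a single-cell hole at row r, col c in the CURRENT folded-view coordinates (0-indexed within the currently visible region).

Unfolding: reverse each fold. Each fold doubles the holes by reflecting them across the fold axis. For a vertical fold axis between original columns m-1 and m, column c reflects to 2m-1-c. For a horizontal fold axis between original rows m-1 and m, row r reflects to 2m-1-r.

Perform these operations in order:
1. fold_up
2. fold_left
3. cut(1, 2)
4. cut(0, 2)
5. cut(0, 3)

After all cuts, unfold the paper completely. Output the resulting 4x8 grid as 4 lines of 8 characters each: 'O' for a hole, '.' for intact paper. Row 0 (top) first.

Answer: ..OOOO..
..O..O..
..O..O..
..OOOO..

Derivation:
Op 1 fold_up: fold axis h@2; visible region now rows[0,2) x cols[0,8) = 2x8
Op 2 fold_left: fold axis v@4; visible region now rows[0,2) x cols[0,4) = 2x4
Op 3 cut(1, 2): punch at orig (1,2); cuts so far [(1, 2)]; region rows[0,2) x cols[0,4) = 2x4
Op 4 cut(0, 2): punch at orig (0,2); cuts so far [(0, 2), (1, 2)]; region rows[0,2) x cols[0,4) = 2x4
Op 5 cut(0, 3): punch at orig (0,3); cuts so far [(0, 2), (0, 3), (1, 2)]; region rows[0,2) x cols[0,4) = 2x4
Unfold 1 (reflect across v@4): 6 holes -> [(0, 2), (0, 3), (0, 4), (0, 5), (1, 2), (1, 5)]
Unfold 2 (reflect across h@2): 12 holes -> [(0, 2), (0, 3), (0, 4), (0, 5), (1, 2), (1, 5), (2, 2), (2, 5), (3, 2), (3, 3), (3, 4), (3, 5)]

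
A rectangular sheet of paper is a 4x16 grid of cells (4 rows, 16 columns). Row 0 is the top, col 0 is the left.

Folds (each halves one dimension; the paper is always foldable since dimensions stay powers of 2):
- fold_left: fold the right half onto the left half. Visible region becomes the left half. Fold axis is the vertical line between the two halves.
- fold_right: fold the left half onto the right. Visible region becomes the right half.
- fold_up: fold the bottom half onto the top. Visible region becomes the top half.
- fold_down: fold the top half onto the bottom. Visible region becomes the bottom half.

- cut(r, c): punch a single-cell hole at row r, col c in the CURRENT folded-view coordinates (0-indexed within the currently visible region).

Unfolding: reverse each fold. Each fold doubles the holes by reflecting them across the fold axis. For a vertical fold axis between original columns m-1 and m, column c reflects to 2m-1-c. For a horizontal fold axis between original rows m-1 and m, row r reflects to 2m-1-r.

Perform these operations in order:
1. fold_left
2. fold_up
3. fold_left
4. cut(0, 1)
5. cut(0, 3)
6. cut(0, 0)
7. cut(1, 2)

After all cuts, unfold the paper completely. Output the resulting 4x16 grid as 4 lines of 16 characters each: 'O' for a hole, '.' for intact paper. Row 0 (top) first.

Op 1 fold_left: fold axis v@8; visible region now rows[0,4) x cols[0,8) = 4x8
Op 2 fold_up: fold axis h@2; visible region now rows[0,2) x cols[0,8) = 2x8
Op 3 fold_left: fold axis v@4; visible region now rows[0,2) x cols[0,4) = 2x4
Op 4 cut(0, 1): punch at orig (0,1); cuts so far [(0, 1)]; region rows[0,2) x cols[0,4) = 2x4
Op 5 cut(0, 3): punch at orig (0,3); cuts so far [(0, 1), (0, 3)]; region rows[0,2) x cols[0,4) = 2x4
Op 6 cut(0, 0): punch at orig (0,0); cuts so far [(0, 0), (0, 1), (0, 3)]; region rows[0,2) x cols[0,4) = 2x4
Op 7 cut(1, 2): punch at orig (1,2); cuts so far [(0, 0), (0, 1), (0, 3), (1, 2)]; region rows[0,2) x cols[0,4) = 2x4
Unfold 1 (reflect across v@4): 8 holes -> [(0, 0), (0, 1), (0, 3), (0, 4), (0, 6), (0, 7), (1, 2), (1, 5)]
Unfold 2 (reflect across h@2): 16 holes -> [(0, 0), (0, 1), (0, 3), (0, 4), (0, 6), (0, 7), (1, 2), (1, 5), (2, 2), (2, 5), (3, 0), (3, 1), (3, 3), (3, 4), (3, 6), (3, 7)]
Unfold 3 (reflect across v@8): 32 holes -> [(0, 0), (0, 1), (0, 3), (0, 4), (0, 6), (0, 7), (0, 8), (0, 9), (0, 11), (0, 12), (0, 14), (0, 15), (1, 2), (1, 5), (1, 10), (1, 13), (2, 2), (2, 5), (2, 10), (2, 13), (3, 0), (3, 1), (3, 3), (3, 4), (3, 6), (3, 7), (3, 8), (3, 9), (3, 11), (3, 12), (3, 14), (3, 15)]

Answer: OO.OO.OOOO.OO.OO
..O..O....O..O..
..O..O....O..O..
OO.OO.OOOO.OO.OO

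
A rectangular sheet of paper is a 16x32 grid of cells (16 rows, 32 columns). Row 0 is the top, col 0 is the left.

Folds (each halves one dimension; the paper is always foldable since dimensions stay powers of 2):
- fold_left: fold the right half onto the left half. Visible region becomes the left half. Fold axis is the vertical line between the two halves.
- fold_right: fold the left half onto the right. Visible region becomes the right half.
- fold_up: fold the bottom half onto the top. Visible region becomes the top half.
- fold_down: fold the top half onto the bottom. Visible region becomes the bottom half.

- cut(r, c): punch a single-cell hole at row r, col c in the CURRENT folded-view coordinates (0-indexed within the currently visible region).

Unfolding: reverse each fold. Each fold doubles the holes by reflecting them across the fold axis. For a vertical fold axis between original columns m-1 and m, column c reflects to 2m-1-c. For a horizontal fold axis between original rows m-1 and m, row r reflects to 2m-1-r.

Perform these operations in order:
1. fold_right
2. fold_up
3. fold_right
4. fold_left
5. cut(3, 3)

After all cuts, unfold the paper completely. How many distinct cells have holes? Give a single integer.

Answer: 16

Derivation:
Op 1 fold_right: fold axis v@16; visible region now rows[0,16) x cols[16,32) = 16x16
Op 2 fold_up: fold axis h@8; visible region now rows[0,8) x cols[16,32) = 8x16
Op 3 fold_right: fold axis v@24; visible region now rows[0,8) x cols[24,32) = 8x8
Op 4 fold_left: fold axis v@28; visible region now rows[0,8) x cols[24,28) = 8x4
Op 5 cut(3, 3): punch at orig (3,27); cuts so far [(3, 27)]; region rows[0,8) x cols[24,28) = 8x4
Unfold 1 (reflect across v@28): 2 holes -> [(3, 27), (3, 28)]
Unfold 2 (reflect across v@24): 4 holes -> [(3, 19), (3, 20), (3, 27), (3, 28)]
Unfold 3 (reflect across h@8): 8 holes -> [(3, 19), (3, 20), (3, 27), (3, 28), (12, 19), (12, 20), (12, 27), (12, 28)]
Unfold 4 (reflect across v@16): 16 holes -> [(3, 3), (3, 4), (3, 11), (3, 12), (3, 19), (3, 20), (3, 27), (3, 28), (12, 3), (12, 4), (12, 11), (12, 12), (12, 19), (12, 20), (12, 27), (12, 28)]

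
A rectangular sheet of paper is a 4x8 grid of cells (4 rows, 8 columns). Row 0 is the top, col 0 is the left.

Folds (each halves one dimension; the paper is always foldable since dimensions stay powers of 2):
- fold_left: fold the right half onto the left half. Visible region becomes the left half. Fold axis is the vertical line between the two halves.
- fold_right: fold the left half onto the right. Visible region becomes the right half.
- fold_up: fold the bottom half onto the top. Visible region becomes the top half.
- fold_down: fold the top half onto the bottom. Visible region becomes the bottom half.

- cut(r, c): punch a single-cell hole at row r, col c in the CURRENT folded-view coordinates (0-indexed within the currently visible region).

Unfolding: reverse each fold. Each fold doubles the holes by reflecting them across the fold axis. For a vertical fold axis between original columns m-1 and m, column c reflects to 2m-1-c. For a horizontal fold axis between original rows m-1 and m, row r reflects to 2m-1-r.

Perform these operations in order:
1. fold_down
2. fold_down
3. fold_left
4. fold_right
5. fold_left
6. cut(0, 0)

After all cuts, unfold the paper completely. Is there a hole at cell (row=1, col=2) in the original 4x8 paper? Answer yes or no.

Answer: yes

Derivation:
Op 1 fold_down: fold axis h@2; visible region now rows[2,4) x cols[0,8) = 2x8
Op 2 fold_down: fold axis h@3; visible region now rows[3,4) x cols[0,8) = 1x8
Op 3 fold_left: fold axis v@4; visible region now rows[3,4) x cols[0,4) = 1x4
Op 4 fold_right: fold axis v@2; visible region now rows[3,4) x cols[2,4) = 1x2
Op 5 fold_left: fold axis v@3; visible region now rows[3,4) x cols[2,3) = 1x1
Op 6 cut(0, 0): punch at orig (3,2); cuts so far [(3, 2)]; region rows[3,4) x cols[2,3) = 1x1
Unfold 1 (reflect across v@3): 2 holes -> [(3, 2), (3, 3)]
Unfold 2 (reflect across v@2): 4 holes -> [(3, 0), (3, 1), (3, 2), (3, 3)]
Unfold 3 (reflect across v@4): 8 holes -> [(3, 0), (3, 1), (3, 2), (3, 3), (3, 4), (3, 5), (3, 6), (3, 7)]
Unfold 4 (reflect across h@3): 16 holes -> [(2, 0), (2, 1), (2, 2), (2, 3), (2, 4), (2, 5), (2, 6), (2, 7), (3, 0), (3, 1), (3, 2), (3, 3), (3, 4), (3, 5), (3, 6), (3, 7)]
Unfold 5 (reflect across h@2): 32 holes -> [(0, 0), (0, 1), (0, 2), (0, 3), (0, 4), (0, 5), (0, 6), (0, 7), (1, 0), (1, 1), (1, 2), (1, 3), (1, 4), (1, 5), (1, 6), (1, 7), (2, 0), (2, 1), (2, 2), (2, 3), (2, 4), (2, 5), (2, 6), (2, 7), (3, 0), (3, 1), (3, 2), (3, 3), (3, 4), (3, 5), (3, 6), (3, 7)]
Holes: [(0, 0), (0, 1), (0, 2), (0, 3), (0, 4), (0, 5), (0, 6), (0, 7), (1, 0), (1, 1), (1, 2), (1, 3), (1, 4), (1, 5), (1, 6), (1, 7), (2, 0), (2, 1), (2, 2), (2, 3), (2, 4), (2, 5), (2, 6), (2, 7), (3, 0), (3, 1), (3, 2), (3, 3), (3, 4), (3, 5), (3, 6), (3, 7)]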